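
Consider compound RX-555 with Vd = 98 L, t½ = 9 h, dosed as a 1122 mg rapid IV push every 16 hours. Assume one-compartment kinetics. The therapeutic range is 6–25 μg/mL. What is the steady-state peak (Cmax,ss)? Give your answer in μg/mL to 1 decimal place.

τ/t½ = 16/9 ≈ 1.7778, so fraction remaining f = (1/2)^(16/9) ≈ 0.2916.
Accumulation ratio R = 1/(1 − f) ≈ 1/0.7084 ≈ 1.4116.
Single-dose peak C₀ = D/Vd = 1122/98 ≈ 11.449 μg/mL.
Steady-state peak Cmax,ss = C₀·R ≈ 11.449 × 1.4116 ≈ 16.161 μg/mL.
Peak 16.2 μg/mL vs MTC 25 μg/mL: below toxic threshold.

16.2 μg/mL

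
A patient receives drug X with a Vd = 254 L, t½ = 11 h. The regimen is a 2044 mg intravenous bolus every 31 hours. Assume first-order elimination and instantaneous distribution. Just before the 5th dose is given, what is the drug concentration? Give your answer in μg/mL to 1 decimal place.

f = (1/2)^(τ/t½) = (1/2)^(31/11) ≈ 0.1418.
C₀ = D/Vd = 2044/254 ≈ 8.047 μg/mL.
Before the 5th dose, 4 doses have been given. Superposition: Cmin = C₀·(f + f² + … + f^4).
≈ 8.047 × (0.1418 + 0.0201 + 0.0029 + 0.0004) ≈ 8.047 × 0.1652 ≈ 1.329 μg/mL.

1.3 μg/mL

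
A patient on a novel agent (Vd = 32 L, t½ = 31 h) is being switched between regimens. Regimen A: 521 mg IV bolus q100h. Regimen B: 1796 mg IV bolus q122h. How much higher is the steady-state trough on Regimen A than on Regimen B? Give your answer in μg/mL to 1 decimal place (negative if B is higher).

Regimen A: f = (1/2)^(100/31) ≈ 0.1069; Cmin,ss = (521/32)·f/(1−f) ≈ 1.949 μg/mL.
Regimen B: f = (1/2)^(122/31) ≈ 0.0654; Cmin,ss = (1796/32)·f/(1−f) ≈ 3.927 μg/mL.
Difference ≈ 1.949 − 3.927 ≈ -1.978 μg/mL.

-2.0 μg/mL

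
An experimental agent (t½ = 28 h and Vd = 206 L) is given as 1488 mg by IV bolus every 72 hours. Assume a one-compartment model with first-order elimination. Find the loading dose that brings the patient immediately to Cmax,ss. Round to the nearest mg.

1789 mg

f = (1/2)^(72/28) ≈ 0.168238; accumulation ratio R = 1/(1−f) ≈ 1.20227.
Loading dose to hit Cmax,ss on first dose: D_load = D_maint·R ≈ 1488 × 1.20227 ≈ 1788.98 mg.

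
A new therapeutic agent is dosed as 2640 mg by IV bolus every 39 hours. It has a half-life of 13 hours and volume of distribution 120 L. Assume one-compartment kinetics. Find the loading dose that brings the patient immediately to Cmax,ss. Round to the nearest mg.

f = (1/2)^(39/13) ≈ 0.125000; accumulation ratio R = 1/(1−f) ≈ 1.14286.
Loading dose to hit Cmax,ss on first dose: D_load = D_maint·R ≈ 2640 × 1.14286 ≈ 3017.15 mg.

3017 mg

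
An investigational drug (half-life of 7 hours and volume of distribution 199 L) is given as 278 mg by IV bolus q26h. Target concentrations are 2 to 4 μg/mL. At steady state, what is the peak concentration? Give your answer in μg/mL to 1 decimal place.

1.5 μg/mL

Over one 26-h interval, 26/7 ≈ 3.7143 half-lives elapse, leaving f ≈ 0.0762 of each dose.
At steady state, accumulation factor R = 1/(1 − e^(−kτ)) ≈ 1.0825.
Each bolus raises the concentration by D/Vd = 278/199 ≈ 1.397 μg/mL.
Cmax,ss = C₀/(1 − f) ≈ 1.397/0.9238 ≈ 1.512 μg/mL.
Peak 1.5 μg/mL vs MTC 4 μg/mL: below toxic threshold.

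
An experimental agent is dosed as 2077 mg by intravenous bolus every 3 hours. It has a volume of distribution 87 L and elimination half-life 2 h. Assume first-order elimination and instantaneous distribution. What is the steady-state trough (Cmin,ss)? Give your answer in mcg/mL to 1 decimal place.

13.1 mcg/mL

k = ln2/t½ = ln2/2 ≈ 0.346574 h⁻¹; fraction remaining f = e^(−kτ) = e^(−0.346574×3) ≈ 0.3536.
Accumulation ratio R = 1/(1 − f) ≈ 1/0.6464 ≈ 1.5470.
Single-dose peak C₀ = D/Vd = 2077/87 ≈ 23.874 mcg/mL.
Cmax,ss = C₀/(1 − f) ≈ 23.874/0.6464 ≈ 36.934 mcg/mL.
Steady-state trough Cmin,ss = Cmax,ss·f ≈ 36.934 × 0.3536 ≈ 13.060 mcg/mL.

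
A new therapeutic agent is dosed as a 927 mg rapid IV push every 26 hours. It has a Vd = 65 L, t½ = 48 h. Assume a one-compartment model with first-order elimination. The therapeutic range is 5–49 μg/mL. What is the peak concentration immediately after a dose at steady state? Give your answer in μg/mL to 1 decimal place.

Over one 26-h interval, 26/48 ≈ 0.54167 half-lives elapse, leaving f ≈ 0.6870 of each dose.
At steady state, accumulation factor R = 1/(1 − e^(−kτ)) ≈ 3.1949.
Each bolus raises the concentration by D/Vd = 927/65 ≈ 14.262 μg/mL.
Steady-state peak Cmax,ss = C₀·R ≈ 14.262 × 3.1949 ≈ 45.566 μg/mL.
Peak 45.6 μg/mL vs MTC 49 μg/mL: below toxic threshold.

45.6 μg/mL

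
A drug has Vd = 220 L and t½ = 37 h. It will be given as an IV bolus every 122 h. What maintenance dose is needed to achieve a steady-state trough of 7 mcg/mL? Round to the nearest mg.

13599 mg

τ/t½ = 122/37 ≈ 3.2973, so f = (1/2)^(122/37) ≈ 0.101722.
Cmin,ss = (D/Vd)·f/(1−f), so D = Cmin,ss·Vd·(1−f)/f.
D = 7 × 220 × (1−f)/f ≈ 7 × 220 × 8.83072 ≈ 13599.31 mg.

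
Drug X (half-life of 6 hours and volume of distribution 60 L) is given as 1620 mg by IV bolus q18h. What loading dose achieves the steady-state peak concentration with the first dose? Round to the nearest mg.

1851 mg

f = (1/2)^(18/6) ≈ 0.125000; accumulation ratio R = 1/(1−f) ≈ 1.14286.
Loading dose to hit Cmax,ss on first dose: D_load = D_maint·R ≈ 1620 × 1.14286 ≈ 1851.43 mg.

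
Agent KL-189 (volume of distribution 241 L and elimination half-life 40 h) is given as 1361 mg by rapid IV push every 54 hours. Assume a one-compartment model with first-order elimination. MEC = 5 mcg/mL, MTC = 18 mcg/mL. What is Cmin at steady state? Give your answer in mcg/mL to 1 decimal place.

3.6 mcg/mL

τ/t½ = 54/40 ≈ 1.35, so fraction remaining f = (1/2)^(54/40) ≈ 0.3923.
At steady state, accumulation factor R = 1/(1 − e^(−kτ)) ≈ 1.6455.
Single-dose peak C₀ = D/Vd = 1361/241 ≈ 5.647 mcg/mL.
Steady-state peak Cmax,ss = C₀·R ≈ 5.647 × 1.6455 ≈ 9.292 mcg/mL.
Steady-state trough Cmin,ss = Cmax,ss·f ≈ 9.292 × 0.3923 ≈ 3.645 mcg/mL.
Trough 3.6 mcg/mL vs MEC 5 mcg/mL: subtherapeutic.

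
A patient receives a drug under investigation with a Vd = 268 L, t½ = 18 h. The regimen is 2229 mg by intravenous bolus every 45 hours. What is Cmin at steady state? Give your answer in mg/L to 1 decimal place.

1.8 mg/L

Over one 45-h interval, 45/18 ≈ 2.5 half-lives elapse, leaving f ≈ 0.1768 of each dose.
Accumulation ratio R = 1/(1 − f) ≈ 1/0.8232 ≈ 1.2148.
Single-dose peak C₀ = D/Vd = 2229/268 ≈ 8.317 mg/L.
Steady-state peak Cmax,ss = C₀·R ≈ 8.317 × 1.2148 ≈ 10.103 mg/L.
One interval later, Cmin,ss = Cmax,ss·e^(−kτ) ≈ 10.103 × 0.1768 ≈ 1.786 mg/L.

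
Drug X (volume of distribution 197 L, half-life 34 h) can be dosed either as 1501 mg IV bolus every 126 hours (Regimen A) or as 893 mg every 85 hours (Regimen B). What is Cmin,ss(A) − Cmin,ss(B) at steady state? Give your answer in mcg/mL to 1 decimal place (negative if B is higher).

Regimen A: f = (1/2)^(126/34) ≈ 0.0766; Cmin,ss = (1501/197)·f/(1−f) ≈ 0.632 mcg/mL.
Regimen B: f = (1/2)^(85/34) ≈ 0.1768; Cmin,ss = (893/197)·f/(1−f) ≈ 0.974 mcg/mL.
Difference ≈ 0.632 − 0.974 ≈ -0.342 mcg/mL.

-0.3 mcg/mL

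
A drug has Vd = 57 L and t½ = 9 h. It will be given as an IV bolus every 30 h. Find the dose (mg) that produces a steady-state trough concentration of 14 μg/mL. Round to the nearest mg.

τ/t½ = 30/9 ≈ 3.3333, so f = (1/2)^(30/9) ≈ 0.099213.
Cmin,ss = (D/Vd)·f/(1−f), so D = Cmin,ss·Vd·(1−f)/f.
D = 14 × 57 × (1−f)/f ≈ 14 × 57 × 9.07932 ≈ 7245.30 mg.

7245 mg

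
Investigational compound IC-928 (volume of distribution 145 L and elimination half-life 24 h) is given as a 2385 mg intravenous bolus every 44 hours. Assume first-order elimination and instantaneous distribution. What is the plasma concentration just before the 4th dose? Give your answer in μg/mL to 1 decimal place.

6.3 μg/mL

f = (1/2)^(τ/t½) = (1/2)^(44/24) ≈ 0.2806.
C₀ = D/Vd = 2385/145 ≈ 16.448 μg/mL.
Before the 4th dose, 3 doses have been given. Superposition: Cmin = C₀·(f + f² + … + f^3).
≈ 16.448 × (0.2806 + 0.0787 + 0.0221) ≈ 16.448 × 0.3814 ≈ 6.273 μg/mL.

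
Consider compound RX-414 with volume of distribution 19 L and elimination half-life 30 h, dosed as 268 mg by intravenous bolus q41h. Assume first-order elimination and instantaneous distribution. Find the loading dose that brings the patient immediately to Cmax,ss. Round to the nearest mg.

f = (1/2)^(41/30) ≈ 0.387786; accumulation ratio R = 1/(1−f) ≈ 1.63342.
Loading dose to hit Cmax,ss on first dose: D_load = D_maint·R ≈ 268 × 1.63342 ≈ 437.76 mg.

438 mg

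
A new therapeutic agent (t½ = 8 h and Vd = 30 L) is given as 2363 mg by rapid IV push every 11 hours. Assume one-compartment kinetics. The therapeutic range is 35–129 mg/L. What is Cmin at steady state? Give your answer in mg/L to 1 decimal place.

49.4 mg/L

Over one 11-h interval, 11/8 ≈ 1.375 half-lives elapse, leaving f ≈ 0.3856 of each dose.
At steady state, accumulation factor R = 1/(1 − e^(−kτ)) ≈ 1.6276.
Single-dose peak C₀ = D/Vd = 2363/30 ≈ 78.767 mg/L.
Cmax,ss = C₀/(1 − f) ≈ 78.767/0.6144 ≈ 128.201 mg/L.
Steady-state trough Cmin,ss = Cmax,ss·f ≈ 128.201 × 0.3856 ≈ 49.434 mg/L.
Trough 49.4 mg/L vs MEC 35 mg/L: adequate.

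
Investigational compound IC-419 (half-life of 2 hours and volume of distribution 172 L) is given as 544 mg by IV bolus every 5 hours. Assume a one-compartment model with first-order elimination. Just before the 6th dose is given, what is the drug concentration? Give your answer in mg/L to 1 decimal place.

f = (1/2)^(τ/t½) = (1/2)^(5/2) ≈ 0.1768.
C₀ = D/Vd = 544/172 ≈ 3.163 mg/L.
Before the 6th dose, 5 doses have been given. Superposition: Cmin = C₀·(f + f² + … + f^5).
≈ 3.163 × (0.1768 + 0.0313 + 0.0055 + 0.0010 + 0.0002) ≈ 3.163 × 0.2148 ≈ 0.679 mg/L.

0.7 mg/L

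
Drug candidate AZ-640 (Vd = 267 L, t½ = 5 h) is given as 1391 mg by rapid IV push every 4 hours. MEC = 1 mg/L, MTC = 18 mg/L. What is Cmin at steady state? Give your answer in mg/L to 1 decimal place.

Over one 4-h interval, 4/5 ≈ 0.8 half-lives elapse, leaving f ≈ 0.5743 of each dose.
Each bolus raises the concentration by D/Vd = 1391/267 ≈ 5.210 mg/L.
Steady-state trough Cmin,ss = C₀·f/(1−f) ≈ 5.210 × 0.5743/0.4257 ≈ 7.029 mg/L.
Trough 7.0 mg/L vs MEC 1 mg/L: adequate.

7.0 mg/L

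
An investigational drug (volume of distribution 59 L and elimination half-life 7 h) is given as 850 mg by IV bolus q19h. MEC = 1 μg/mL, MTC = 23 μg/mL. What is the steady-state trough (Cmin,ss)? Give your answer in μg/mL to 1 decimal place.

2.6 μg/mL

Over one 19-h interval, 19/7 ≈ 2.7143 half-lives elapse, leaving f ≈ 0.1524 of each dose.
Single-dose peak C₀ = D/Vd = 850/59 ≈ 14.407 μg/mL.
Steady-state trough Cmin,ss = C₀·f/(1−f) ≈ 14.407 × 0.1524/0.8476 ≈ 2.590 μg/mL.
Trough 2.6 μg/mL vs MEC 1 μg/mL: adequate.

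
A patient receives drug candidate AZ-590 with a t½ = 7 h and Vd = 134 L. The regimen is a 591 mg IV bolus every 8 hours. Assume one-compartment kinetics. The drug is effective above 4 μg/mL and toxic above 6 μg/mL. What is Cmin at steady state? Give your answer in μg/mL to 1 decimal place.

τ/t½ = 8/7 ≈ 1.1429, so fraction remaining f = (1/2)^(8/7) ≈ 0.4529.
Single-dose peak C₀ = D/Vd = 591/134 ≈ 4.410 μg/mL.
Steady-state trough Cmin,ss = C₀·f/(1−f) ≈ 4.410 × 0.4529/0.5471 ≈ 3.651 μg/mL.
Trough 3.7 μg/mL vs MEC 4 μg/mL: subtherapeutic.

3.7 μg/mL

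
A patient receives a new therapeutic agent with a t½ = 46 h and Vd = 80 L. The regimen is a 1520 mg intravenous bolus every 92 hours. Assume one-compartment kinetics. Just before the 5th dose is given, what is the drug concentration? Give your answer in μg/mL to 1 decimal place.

f = (1/2)^(τ/t½) = (1/2)^(92/46) ≈ 0.2500.
C₀ = D/Vd = 1520/80 ≈ 19.000 μg/mL.
Before the 5th dose, 4 doses have been given. Superposition: Cmin = C₀·(f + f² + … + f^4).
≈ 19.000 × (0.2500 + 0.0625 + 0.0156 + 0.0039) ≈ 19.000 × 0.3320 ≈ 6.308 μg/mL.

6.3 μg/mL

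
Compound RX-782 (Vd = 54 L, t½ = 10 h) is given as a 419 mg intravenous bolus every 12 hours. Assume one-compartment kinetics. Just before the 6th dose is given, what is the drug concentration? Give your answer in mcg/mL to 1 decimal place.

f = (1/2)^(τ/t½) = (1/2)^(12/10) ≈ 0.4353.
C₀ = D/Vd = 419/54 ≈ 7.759 mcg/mL.
Before the 6th dose, 5 doses have been given. Superposition: Cmin = C₀·(f + f² + … + f^5).
≈ 7.759 × (0.4353 + 0.1895 + 0.0825 + 0.0359 + 0.0156) ≈ 7.759 × 0.7588 ≈ 5.888 mcg/mL.

5.9 mcg/mL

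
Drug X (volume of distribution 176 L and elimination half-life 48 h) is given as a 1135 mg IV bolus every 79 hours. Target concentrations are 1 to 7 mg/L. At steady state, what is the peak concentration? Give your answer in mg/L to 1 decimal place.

9.5 mg/L

τ/t½ = 79/48 ≈ 1.6458, so fraction remaining f = (1/2)^(79/48) ≈ 0.3196.
At steady state, accumulation factor R = 1/(1 − e^(−kτ)) ≈ 1.4697.
Each bolus raises the concentration by D/Vd = 1135/176 ≈ 6.449 mg/L.
Cmax,ss = C₀/(1 − f) ≈ 6.449/0.6804 ≈ 9.478 mg/L.
Peak 9.5 mg/L vs MTC 7 mg/L: exceeds toxic threshold.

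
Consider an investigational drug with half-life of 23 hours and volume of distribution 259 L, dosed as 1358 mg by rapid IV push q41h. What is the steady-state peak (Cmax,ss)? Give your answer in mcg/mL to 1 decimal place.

Over one 41-h interval, 41/23 ≈ 1.7826 half-lives elapse, leaving f ≈ 0.2907 of each dose.
At steady state, accumulation factor R = 1/(1 − e^(−kτ)) ≈ 1.4098.
Single-dose peak C₀ = D/Vd = 1358/259 ≈ 5.243 mcg/mL.
Steady-state peak Cmax,ss = C₀·R ≈ 5.243 × 1.4098 ≈ 7.392 mcg/mL.

7.4 mcg/mL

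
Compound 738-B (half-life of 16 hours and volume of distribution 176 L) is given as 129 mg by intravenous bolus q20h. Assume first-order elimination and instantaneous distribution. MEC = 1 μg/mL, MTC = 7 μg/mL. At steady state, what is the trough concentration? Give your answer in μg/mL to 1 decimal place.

0.5 μg/mL

τ/t½ = 20/16 ≈ 1.25, so fraction remaining f = (1/2)^(20/16) ≈ 0.4204.
At steady state, accumulation factor R = 1/(1 − e^(−kτ)) ≈ 1.7253.
Single-dose peak C₀ = D/Vd = 129/176 ≈ 0.733 μg/mL.
Steady-state peak Cmax,ss = C₀·R ≈ 0.733 × 1.7253 ≈ 1.265 μg/mL.
Steady-state trough Cmin,ss = Cmax,ss·f ≈ 1.265 × 0.4204 ≈ 0.532 μg/mL.
Trough 0.5 μg/mL vs MEC 1 μg/mL: subtherapeutic.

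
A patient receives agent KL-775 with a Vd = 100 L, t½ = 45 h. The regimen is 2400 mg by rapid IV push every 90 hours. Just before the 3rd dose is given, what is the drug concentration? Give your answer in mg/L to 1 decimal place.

f = (1/2)^(τ/t½) = (1/2)^(90/45) ≈ 0.2500.
C₀ = D/Vd = 2400/100 ≈ 24.000 mg/L.
Before the 3rd dose, 2 doses have been given. Superposition: Cmin = C₀·(f + f²).
≈ 24.000 × (0.2500 + 0.0625) ≈ 24.000 × 0.3125 ≈ 7.500 mg/L.

7.5 mg/L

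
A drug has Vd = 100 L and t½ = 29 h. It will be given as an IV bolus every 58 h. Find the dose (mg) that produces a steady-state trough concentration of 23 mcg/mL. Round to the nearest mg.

τ/t½ = 58/29 ≈ 2, so f = (1/2)^(58/29) ≈ 0.250000.
Cmin,ss = (D/Vd)·f/(1−f), so D = Cmin,ss·Vd·(1−f)/f.
D = 23 × 100 × (1−f)/f ≈ 23 × 100 × 3.00000 ≈ 6900.00 mg.

6900 mg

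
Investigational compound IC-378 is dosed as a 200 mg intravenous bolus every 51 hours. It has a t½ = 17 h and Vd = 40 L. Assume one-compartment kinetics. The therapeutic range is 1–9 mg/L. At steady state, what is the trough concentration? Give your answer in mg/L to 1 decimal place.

τ = 51 h = 3 half-lives, so f = (1/2)^3 = 0.125.
Accumulation ratio R = 1/(1 − f) = 1/0.875 = 8/7.
Single-dose peak C₀ = D/Vd = 200/40 = 5 mg/L.
Steady-state peak Cmax,ss = C₀·R = 5 × 8/7 ≈ 5.714 mg/L.
Steady-state trough Cmin,ss = Cmax,ss·f ≈ 5.714 × 0.125 ≈ 0.714 mg/L.
Trough 0.7 mg/L vs MEC 1 mg/L: subtherapeutic.

0.7 mg/L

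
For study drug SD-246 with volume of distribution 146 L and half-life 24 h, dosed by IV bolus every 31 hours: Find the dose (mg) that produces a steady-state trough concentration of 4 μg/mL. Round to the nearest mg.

846 mg

τ/t½ = 31/24 ≈ 1.2917, so f = (1/2)^(31/24) ≈ 0.408479.
Cmin,ss = (D/Vd)·f/(1−f), so D = Cmin,ss·Vd·(1−f)/f.
D = 4 × 146 × (1−f)/f ≈ 4 × 146 × 1.44811 ≈ 845.70 mg.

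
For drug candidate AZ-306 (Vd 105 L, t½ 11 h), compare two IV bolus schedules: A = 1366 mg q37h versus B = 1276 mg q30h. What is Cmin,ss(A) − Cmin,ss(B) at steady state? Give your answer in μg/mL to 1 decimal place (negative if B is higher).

-0.8 μg/mL

Regimen A: f = (1/2)^(37/11) ≈ 0.0972; Cmin,ss = (1366/105)·f/(1−f) ≈ 1.401 μg/mL.
Regimen B: f = (1/2)^(30/11) ≈ 0.1510; Cmin,ss = (1276/105)·f/(1−f) ≈ 2.161 μg/mL.
Difference ≈ 1.401 − 2.161 ≈ -0.760 μg/mL.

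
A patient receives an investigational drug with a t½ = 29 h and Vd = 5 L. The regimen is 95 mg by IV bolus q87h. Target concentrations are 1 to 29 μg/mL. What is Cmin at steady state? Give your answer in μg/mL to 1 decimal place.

2.7 μg/mL

τ = 87 h = 3 half-lives, so f = (1/2)^3 = 0.125.
At steady state, R = 1/(1 − 0.125) = 8/7.
Single-dose peak C₀ = D/Vd = 95/5 = 19 μg/mL.
Steady-state peak Cmax,ss = C₀·R = 19 × 8/7 ≈ 21.714 μg/mL.
Steady-state trough Cmin,ss = Cmax,ss·f ≈ 21.714 × 0.125 ≈ 2.714 μg/mL.
Trough 2.7 μg/mL vs MEC 1 μg/mL: adequate.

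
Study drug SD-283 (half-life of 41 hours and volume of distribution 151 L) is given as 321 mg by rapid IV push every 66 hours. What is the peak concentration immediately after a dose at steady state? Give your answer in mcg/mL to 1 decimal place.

3.2 mcg/mL

τ/t½ = 66/41 ≈ 1.6098, so fraction remaining f = (1/2)^(66/41) ≈ 0.3277.
At steady state, accumulation factor R = 1/(1 − e^(−kτ)) ≈ 1.4874.
Each bolus raises the concentration by D/Vd = 321/151 ≈ 2.126 mcg/mL.
Cmax,ss = C₀/(1 − f) ≈ 2.126/0.6723 ≈ 3.162 mcg/mL.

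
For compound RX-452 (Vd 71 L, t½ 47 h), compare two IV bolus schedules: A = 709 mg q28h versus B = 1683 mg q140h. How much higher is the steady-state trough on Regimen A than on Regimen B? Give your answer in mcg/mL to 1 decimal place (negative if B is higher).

16.1 mcg/mL

Regimen A: f = (1/2)^(28/47) ≈ 0.6617; Cmin,ss = (709/71)·f/(1−f) ≈ 19.532 mcg/mL.
Regimen B: f = (1/2)^(140/47) ≈ 0.1269; Cmin,ss = (1683/71)·f/(1−f) ≈ 3.445 mcg/mL.
Difference ≈ 19.532 − 3.445 ≈ 16.087 mcg/mL.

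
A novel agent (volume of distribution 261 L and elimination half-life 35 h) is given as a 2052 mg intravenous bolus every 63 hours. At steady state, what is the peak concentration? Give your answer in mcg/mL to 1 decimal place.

11.0 mcg/mL

Over one 63-h interval, 63/35 ≈ 1.8 half-lives elapse, leaving f ≈ 0.2872 of each dose.
Accumulation ratio R = 1/(1 − f) ≈ 1/0.7128 ≈ 1.4029.
Single-dose peak C₀ = D/Vd = 2052/261 ≈ 7.862 mcg/mL.
Cmax,ss = C₀/(1 − f) ≈ 7.862/0.7128 ≈ 11.030 mcg/mL.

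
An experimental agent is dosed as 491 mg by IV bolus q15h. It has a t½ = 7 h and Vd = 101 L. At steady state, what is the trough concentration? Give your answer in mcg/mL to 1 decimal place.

k = ln2/t½ = ln2/7 ≈ 0.099021 h⁻¹; fraction remaining f = e^(−kτ) = e^(−0.099021×15) ≈ 0.2264.
Accumulation ratio R = 1/(1 − f) ≈ 1/0.7736 ≈ 1.2927.
Each bolus raises the concentration by D/Vd = 491/101 ≈ 4.861 mcg/mL.
Steady-state peak Cmax,ss = C₀·R ≈ 4.861 × 1.2927 ≈ 6.284 mcg/mL.
Steady-state trough Cmin,ss = Cmax,ss·f ≈ 6.284 × 0.2264 ≈ 1.423 mcg/mL.

1.4 mcg/mL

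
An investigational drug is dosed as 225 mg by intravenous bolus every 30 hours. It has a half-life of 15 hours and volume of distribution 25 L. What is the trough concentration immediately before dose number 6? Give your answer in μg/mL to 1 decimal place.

3.0 μg/mL

f = (1/2)^(τ/t½) = (1/2)^(30/15) ≈ 0.2500.
C₀ = D/Vd = 225/25 ≈ 9.000 μg/mL.
Before the 6th dose, 5 doses have been given. Superposition: Cmin = C₀·(f + f² + … + f^5).
≈ 9.000 × (0.2500 + 0.0625 + 0.0156 + 0.0039 + 0.0010) ≈ 9.000 × 0.3330 ≈ 2.997 μg/mL.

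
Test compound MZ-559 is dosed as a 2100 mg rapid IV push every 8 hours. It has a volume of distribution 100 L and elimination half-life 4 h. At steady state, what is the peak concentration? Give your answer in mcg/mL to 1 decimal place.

τ = 8 h = 2 half-lives, so f = (1/2)^2 = 0.25.
Accumulation ratio R = 1/(1 − f) = 1/0.75 = 4/3.
Single-dose peak C₀ = D/Vd = 2100/100 = 21 mcg/mL.
Steady-state peak Cmax,ss = C₀·R = 21 × 4/3 ≈ 28.000 mcg/mL.

28.0 mcg/mL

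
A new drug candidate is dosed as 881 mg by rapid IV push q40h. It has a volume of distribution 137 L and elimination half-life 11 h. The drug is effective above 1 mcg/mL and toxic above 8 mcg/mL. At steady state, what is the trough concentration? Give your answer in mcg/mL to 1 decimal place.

τ/t½ = 40/11 ≈ 3.6364, so fraction remaining f = (1/2)^(40/11) ≈ 0.0804.
At steady state, accumulation factor R = 1/(1 − e^(−kτ)) ≈ 1.0874.
Single-dose peak C₀ = D/Vd = 881/137 ≈ 6.431 mcg/mL.
Cmax,ss = C₀/(1 − f) ≈ 6.431/0.9196 ≈ 6.993 mcg/mL.
One interval later, Cmin,ss = Cmax,ss·e^(−kτ) ≈ 6.993 × 0.0804 ≈ 0.562 mcg/mL.
Trough 0.6 mcg/mL vs MEC 1 mcg/mL: subtherapeutic.

0.6 mcg/mL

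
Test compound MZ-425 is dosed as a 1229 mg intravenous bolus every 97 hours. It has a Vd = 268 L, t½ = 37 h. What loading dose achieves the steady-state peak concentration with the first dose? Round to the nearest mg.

1467 mg

f = (1/2)^(97/37) ≈ 0.162485; accumulation ratio R = 1/(1−f) ≈ 1.19401.
Loading dose to hit Cmax,ss on first dose: D_load = D_maint·R ≈ 1229 × 1.19401 ≈ 1467.44 mg.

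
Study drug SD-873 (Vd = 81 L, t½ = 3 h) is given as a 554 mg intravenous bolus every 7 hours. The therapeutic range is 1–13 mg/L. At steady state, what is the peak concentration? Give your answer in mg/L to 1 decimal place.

Over one 7-h interval, 7/3 ≈ 2.3333 half-lives elapse, leaving f ≈ 0.1984 of each dose.
Accumulation ratio R = 1/(1 − f) ≈ 1/0.8016 ≈ 1.2475.
Each bolus raises the concentration by D/Vd = 554/81 ≈ 6.840 mg/L.
Cmax,ss = C₀/(1 − f) ≈ 6.840/0.8016 ≈ 8.533 mg/L.
Peak 8.5 mg/L vs MTC 13 mg/L: below toxic threshold.

8.5 mg/L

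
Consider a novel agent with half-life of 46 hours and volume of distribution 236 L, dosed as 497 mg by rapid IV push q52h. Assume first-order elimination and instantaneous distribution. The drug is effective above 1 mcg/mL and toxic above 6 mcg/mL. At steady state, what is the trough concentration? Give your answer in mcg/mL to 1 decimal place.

1.8 mcg/mL

τ/t½ = 52/46 ≈ 1.1304, so fraction remaining f = (1/2)^(52/46) ≈ 0.4568.
Accumulation ratio R = 1/(1 − f) ≈ 1/0.5432 ≈ 1.8409.
Single-dose peak C₀ = D/Vd = 497/236 ≈ 2.106 mcg/mL.
Cmax,ss = C₀/(1 − f) ≈ 2.106/0.5432 ≈ 3.877 mcg/mL.
Steady-state trough Cmin,ss = Cmax,ss·f ≈ 3.877 × 0.4568 ≈ 1.771 mcg/mL.
Trough 1.8 mcg/mL vs MEC 1 mcg/mL: adequate.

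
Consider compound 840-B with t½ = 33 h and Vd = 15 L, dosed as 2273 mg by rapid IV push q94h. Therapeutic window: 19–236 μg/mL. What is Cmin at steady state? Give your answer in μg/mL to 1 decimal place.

24.4 μg/mL

k = ln2/t½ = ln2/33 ≈ 0.021004 h⁻¹; fraction remaining f = e^(−kτ) = e^(−0.021004×94) ≈ 0.1388.
Accumulation ratio R = 1/(1 − f) ≈ 1/0.8612 ≈ 1.1612.
Single-dose peak C₀ = D/Vd = 2273/15 ≈ 151.533 μg/mL.
Cmax,ss = C₀/(1 − f) ≈ 151.533/0.8612 ≈ 175.956 μg/mL.
One interval later, Cmin,ss = Cmax,ss·e^(−kτ) ≈ 175.956 × 0.1388 ≈ 24.423 μg/mL.
Trough 24.4 μg/mL vs MEC 19 μg/mL: adequate.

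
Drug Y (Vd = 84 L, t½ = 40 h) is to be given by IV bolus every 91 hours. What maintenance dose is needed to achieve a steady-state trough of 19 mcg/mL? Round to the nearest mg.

τ/t½ = 91/40 ≈ 2.275, so f = (1/2)^(91/40) ≈ 0.206613.
Cmin,ss = (D/Vd)·f/(1−f), so D = Cmin,ss·Vd·(1−f)/f.
D = 19 × 84 × (1−f)/f ≈ 19 × 84 × 3.83997 ≈ 6128.59 mg.

6129 mg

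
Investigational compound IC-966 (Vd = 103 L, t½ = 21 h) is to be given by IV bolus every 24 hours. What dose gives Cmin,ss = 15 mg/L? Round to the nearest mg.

1867 mg

τ/t½ = 24/21 ≈ 1.1429, so f = (1/2)^(24/21) ≈ 0.452862.
Cmin,ss = (D/Vd)·f/(1−f), so D = Cmin,ss·Vd·(1−f)/f.
D = 15 × 103 × (1−f)/f ≈ 15 × 103 × 1.20818 ≈ 1866.64 mg.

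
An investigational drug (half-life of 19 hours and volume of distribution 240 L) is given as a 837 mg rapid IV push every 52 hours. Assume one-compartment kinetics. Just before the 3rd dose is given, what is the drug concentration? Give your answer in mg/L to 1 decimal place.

f = (1/2)^(τ/t½) = (1/2)^(52/19) ≈ 0.1500.
C₀ = D/Vd = 837/240 ≈ 3.487 mg/L.
Before the 3rd dose, 2 doses have been given. Superposition: Cmin = C₀·(f + f²).
≈ 3.487 × (0.1500 + 0.0225) ≈ 3.487 × 0.1725 ≈ 0.602 mg/L.

0.6 mg/L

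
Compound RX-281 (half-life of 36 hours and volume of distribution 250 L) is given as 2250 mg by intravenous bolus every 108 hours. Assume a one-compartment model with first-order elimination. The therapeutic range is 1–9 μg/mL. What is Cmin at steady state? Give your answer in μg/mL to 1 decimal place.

1.3 μg/mL

τ = 108 h = 3 half-lives, so f = (1/2)^3 = 0.125.
At steady state, R = 1/(1 − 0.125) = 8/7.
Single-dose peak C₀ = D/Vd = 2250/250 = 9 μg/mL.
Steady-state peak Cmax,ss = C₀·R = 9 × 8/7 ≈ 10.286 μg/mL.
Steady-state trough Cmin,ss = Cmax,ss·f ≈ 10.286 × 0.125 ≈ 1.286 μg/mL.
Trough 1.3 μg/mL vs MEC 1 μg/mL: adequate.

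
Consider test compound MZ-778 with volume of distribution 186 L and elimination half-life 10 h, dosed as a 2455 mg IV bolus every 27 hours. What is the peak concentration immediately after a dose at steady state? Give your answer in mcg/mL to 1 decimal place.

15.6 mcg/mL

Over one 27-h interval, 27/10 ≈ 2.7 half-lives elapse, leaving f ≈ 0.1539 of each dose.
At steady state, accumulation factor R = 1/(1 − e^(−kτ)) ≈ 1.1819.
Each bolus raises the concentration by D/Vd = 2455/186 ≈ 13.199 mcg/mL.
Steady-state peak Cmax,ss = C₀·R ≈ 13.199 × 1.1819 ≈ 15.600 mcg/mL.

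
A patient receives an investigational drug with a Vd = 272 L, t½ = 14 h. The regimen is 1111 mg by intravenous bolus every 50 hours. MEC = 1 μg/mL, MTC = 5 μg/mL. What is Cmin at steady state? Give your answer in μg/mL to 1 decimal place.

0.4 μg/mL

τ/t½ = 50/14 ≈ 3.5714, so fraction remaining f = (1/2)^(50/14) ≈ 0.0841.
Accumulation ratio R = 1/(1 − f) ≈ 1/0.9159 ≈ 1.0918.
Single-dose peak C₀ = D/Vd = 1111/272 ≈ 4.085 μg/mL.
Steady-state peak Cmax,ss = C₀·R ≈ 4.085 × 1.0918 ≈ 4.460 μg/mL.
One interval later, Cmin,ss = Cmax,ss·e^(−kτ) ≈ 4.460 × 0.0841 ≈ 0.375 μg/mL.
Trough 0.4 μg/mL vs MEC 1 μg/mL: subtherapeutic.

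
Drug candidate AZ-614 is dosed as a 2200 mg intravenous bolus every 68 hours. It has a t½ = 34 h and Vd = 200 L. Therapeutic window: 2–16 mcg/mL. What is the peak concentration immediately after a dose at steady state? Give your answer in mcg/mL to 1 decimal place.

14.7 mcg/mL

τ = 68 h = 2 half-lives, so f = (1/2)^2 = 0.25.
Accumulation ratio R = 1/(1 − f) = 1/0.75 = 4/3.
Single-dose peak C₀ = D/Vd = 2200/200 = 11 mcg/mL.
Steady-state peak Cmax,ss = C₀·R = 11 × 4/3 ≈ 14.667 mcg/mL.
Peak 14.7 mcg/mL vs MTC 16 mcg/mL: below toxic threshold.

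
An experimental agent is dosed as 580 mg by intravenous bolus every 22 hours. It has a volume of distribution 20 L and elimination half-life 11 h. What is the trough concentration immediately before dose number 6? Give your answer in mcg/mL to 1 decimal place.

9.7 mcg/mL

f = (1/2)^(τ/t½) = (1/2)^(22/11) ≈ 0.2500.
C₀ = D/Vd = 580/20 ≈ 29.000 mcg/mL.
Before the 6th dose, 5 doses have been given. Superposition: Cmin = C₀·(f + f² + … + f^5).
≈ 29.000 × (0.2500 + 0.0625 + 0.0156 + 0.0039 + 0.0010) ≈ 29.000 × 0.3330 ≈ 9.657 mcg/mL.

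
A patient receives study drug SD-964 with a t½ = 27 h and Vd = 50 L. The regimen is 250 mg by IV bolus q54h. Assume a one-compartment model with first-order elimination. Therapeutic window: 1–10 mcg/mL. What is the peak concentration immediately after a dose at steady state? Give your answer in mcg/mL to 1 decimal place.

6.7 mcg/mL

The dosing interval is 2 half-lives, so f = 2^(−2) = 0.25.
At steady state, R = 1/(1 − 0.25) = 4/3.
Single-dose peak C₀ = D/Vd = 250/50 = 5 mcg/mL.
Steady-state peak Cmax,ss = C₀·R = 5 × 4/3 ≈ 6.667 mcg/mL.
Peak 6.7 mcg/mL vs MTC 10 mcg/mL: below toxic threshold.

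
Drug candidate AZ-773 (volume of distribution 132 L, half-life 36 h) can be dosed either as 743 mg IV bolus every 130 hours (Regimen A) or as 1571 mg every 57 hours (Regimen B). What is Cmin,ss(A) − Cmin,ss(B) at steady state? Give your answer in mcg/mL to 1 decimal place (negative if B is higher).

Regimen A: f = (1/2)^(130/36) ≈ 0.0818; Cmin,ss = (743/132)·f/(1−f) ≈ 0.501 mcg/mL.
Regimen B: f = (1/2)^(57/36) ≈ 0.3337; Cmin,ss = (1571/132)·f/(1−f) ≈ 5.961 mcg/mL.
Difference ≈ 0.501 − 5.961 ≈ -5.460 mcg/mL.

-5.5 mcg/mL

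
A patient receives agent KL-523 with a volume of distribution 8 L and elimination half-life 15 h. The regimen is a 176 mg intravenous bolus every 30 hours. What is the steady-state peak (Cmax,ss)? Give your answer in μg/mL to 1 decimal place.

The dosing interval is 2 half-lives, so f = 2^(−2) = 0.25.
Accumulation ratio R = 1/(1 − f) = 1/0.75 = 4/3.
Single-dose peak C₀ = D/Vd = 176/8 = 22 μg/mL.
Steady-state peak Cmax,ss = C₀·R = 22 × 4/3 ≈ 29.333 μg/mL.

29.3 μg/mL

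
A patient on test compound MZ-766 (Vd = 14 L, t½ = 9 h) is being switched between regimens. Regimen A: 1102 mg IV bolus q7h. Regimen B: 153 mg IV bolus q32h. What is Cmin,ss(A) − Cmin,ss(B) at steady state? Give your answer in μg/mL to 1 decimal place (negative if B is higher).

109.2 μg/mL

Regimen A: f = (1/2)^(7/9) ≈ 0.5833; Cmin,ss = (1102/14)·f/(1−f) ≈ 110.185 μg/mL.
Regimen B: f = (1/2)^(32/9) ≈ 0.0850; Cmin,ss = (153/14)·f/(1−f) ≈ 1.015 μg/mL.
Difference ≈ 110.185 − 1.015 ≈ 109.170 μg/mL.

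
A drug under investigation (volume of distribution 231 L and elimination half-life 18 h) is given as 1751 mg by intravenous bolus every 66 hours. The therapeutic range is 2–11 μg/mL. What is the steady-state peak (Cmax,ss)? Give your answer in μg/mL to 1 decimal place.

Over one 66-h interval, 66/18 ≈ 3.6667 half-lives elapse, leaving f ≈ 0.0787 of each dose.
Accumulation ratio R = 1/(1 − f) ≈ 1/0.9213 ≈ 1.0854.
Each bolus raises the concentration by D/Vd = 1751/231 ≈ 7.580 μg/mL.
Steady-state peak Cmax,ss = C₀·R ≈ 7.580 × 1.0854 ≈ 8.227 μg/mL.
Peak 8.2 μg/mL vs MTC 11 μg/mL: below toxic threshold.

8.2 μg/mL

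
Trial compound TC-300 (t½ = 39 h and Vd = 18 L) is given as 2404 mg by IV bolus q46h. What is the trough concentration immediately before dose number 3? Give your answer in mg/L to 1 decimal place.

85.0 mg/L

f = (1/2)^(τ/t½) = (1/2)^(46/39) ≈ 0.4415.
C₀ = D/Vd = 2404/18 ≈ 133.556 mg/L.
Before the 3rd dose, 2 doses have been given. Superposition: Cmin = C₀·(f + f²).
≈ 133.556 × (0.4415 + 0.1949) ≈ 133.556 × 0.6364 ≈ 84.995 mg/L.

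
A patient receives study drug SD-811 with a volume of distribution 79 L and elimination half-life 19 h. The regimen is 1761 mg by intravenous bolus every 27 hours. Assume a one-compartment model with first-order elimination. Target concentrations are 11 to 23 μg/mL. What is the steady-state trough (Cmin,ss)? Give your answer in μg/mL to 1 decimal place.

k = ln2/t½ = ln2/19 ≈ 0.036481 h⁻¹; fraction remaining f = e^(−kτ) = e^(−0.036481×27) ≈ 0.3734.
At steady state, accumulation factor R = 1/(1 − e^(−kτ)) ≈ 1.5959.
Each bolus raises the concentration by D/Vd = 1761/79 ≈ 22.291 μg/mL.
Steady-state peak Cmax,ss = C₀·R ≈ 22.291 × 1.5959 ≈ 35.574 μg/mL.
Steady-state trough Cmin,ss = Cmax,ss·f ≈ 35.574 × 0.3734 ≈ 13.283 μg/mL.
Trough 13.3 μg/mL vs MEC 11 μg/mL: adequate.

13.3 μg/mL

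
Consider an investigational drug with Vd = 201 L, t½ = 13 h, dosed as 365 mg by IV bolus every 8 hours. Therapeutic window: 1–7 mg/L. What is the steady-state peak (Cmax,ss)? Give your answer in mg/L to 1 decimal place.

τ/t½ = 8/13 ≈ 0.61538, so fraction remaining f = (1/2)^(8/13) ≈ 0.6528.
Accumulation ratio R = 1/(1 − f) ≈ 1/0.3472 ≈ 2.8802.
Single-dose peak C₀ = D/Vd = 365/201 ≈ 1.816 mg/L.
Steady-state peak Cmax,ss = C₀·R ≈ 1.816 × 2.8802 ≈ 5.230 mg/L.
Peak 5.2 mg/L vs MTC 7 mg/L: below toxic threshold.

5.2 mg/L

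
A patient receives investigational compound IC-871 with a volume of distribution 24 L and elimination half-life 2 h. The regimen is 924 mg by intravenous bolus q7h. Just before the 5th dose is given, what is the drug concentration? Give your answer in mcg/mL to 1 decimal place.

f = (1/2)^(τ/t½) = (1/2)^(7/2) ≈ 0.0884.
C₀ = D/Vd = 924/24 ≈ 38.500 mcg/mL.
Before the 5th dose, 4 doses have been given. Superposition: Cmin = C₀·(f + f² + … + f^4).
≈ 38.500 × (0.0884 + 0.0078 + 0.0007 + 0.0001) ≈ 38.500 × 0.0970 ≈ 3.735 mcg/mL.

3.7 mcg/mL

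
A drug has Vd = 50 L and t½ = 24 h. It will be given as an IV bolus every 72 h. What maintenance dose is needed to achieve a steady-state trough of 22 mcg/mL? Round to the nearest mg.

7700 mg

τ/t½ = 72/24 ≈ 3, so f = (1/2)^(72/24) ≈ 0.125000.
Cmin,ss = (D/Vd)·f/(1−f), so D = Cmin,ss·Vd·(1−f)/f.
D = 22 × 50 × (1−f)/f ≈ 22 × 50 × 7.00000 ≈ 7700.00 mg.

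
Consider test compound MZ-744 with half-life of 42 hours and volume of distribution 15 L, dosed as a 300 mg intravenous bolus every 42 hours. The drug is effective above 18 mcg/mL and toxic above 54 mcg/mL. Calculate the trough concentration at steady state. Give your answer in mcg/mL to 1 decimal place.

20.0 mcg/mL

τ = 42 h = 1 half-life, so f = (1/2)^1 = 0.5.
At steady state, R = 1/(1 − 0.5) = 2/1.
Single-dose peak C₀ = D/Vd = 300/15 = 20 mcg/mL.
Steady-state peak Cmax,ss = C₀·R = 20 × 2/1 ≈ 40.000 mcg/mL.
Steady-state trough Cmin,ss = Cmax,ss·f ≈ 40.000 × 0.5 ≈ 20.000 mcg/mL.
Trough 20.0 mcg/mL vs MEC 18 mcg/mL: adequate.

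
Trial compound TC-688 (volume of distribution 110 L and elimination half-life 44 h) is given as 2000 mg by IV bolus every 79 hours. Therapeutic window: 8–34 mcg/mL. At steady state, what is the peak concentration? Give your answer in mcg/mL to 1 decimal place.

Over one 79-h interval, 79/44 ≈ 1.7955 half-lives elapse, leaving f ≈ 0.2881 of each dose.
Accumulation ratio R = 1/(1 − f) ≈ 1/0.7119 ≈ 1.4047.
Each bolus raises the concentration by D/Vd = 2000/110 ≈ 18.182 mcg/mL.
Steady-state peak Cmax,ss = C₀·R ≈ 18.182 × 1.4047 ≈ 25.540 mcg/mL.
Peak 25.5 mcg/mL vs MTC 34 mcg/mL: below toxic threshold.

25.5 mcg/mL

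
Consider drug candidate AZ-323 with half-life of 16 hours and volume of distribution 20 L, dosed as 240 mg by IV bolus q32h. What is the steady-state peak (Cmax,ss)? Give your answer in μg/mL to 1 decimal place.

The dosing interval is 2 half-lives, so f = 2^(−2) = 0.25.
Accumulation ratio R = 1/(1 − f) = 1/0.75 = 4/3.
Single-dose peak C₀ = D/Vd = 240/20 = 12 μg/mL.
Steady-state peak Cmax,ss = C₀·R = 12 × 4/3 ≈ 16.000 μg/mL.

16.0 μg/mL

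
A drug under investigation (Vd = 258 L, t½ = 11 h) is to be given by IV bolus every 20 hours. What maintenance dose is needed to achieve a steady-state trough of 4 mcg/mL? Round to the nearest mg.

2607 mg

τ/t½ = 20/11 ≈ 1.8182, so f = (1/2)^(20/11) ≈ 0.283578.
Cmin,ss = (D/Vd)·f/(1−f), so D = Cmin,ss·Vd·(1−f)/f.
D = 4 × 258 × (1−f)/f ≈ 4 × 258 × 2.52637 ≈ 2607.21 mg.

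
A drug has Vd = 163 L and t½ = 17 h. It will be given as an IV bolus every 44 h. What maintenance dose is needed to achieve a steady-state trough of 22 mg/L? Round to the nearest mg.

17979 mg

τ/t½ = 44/17 ≈ 2.5882, so f = (1/2)^(44/17) ≈ 0.166289.
Cmin,ss = (D/Vd)·f/(1−f), so D = Cmin,ss·Vd·(1−f)/f.
D = 22 × 163 × (1−f)/f ≈ 22 × 163 × 5.01363 ≈ 17978.88 mg.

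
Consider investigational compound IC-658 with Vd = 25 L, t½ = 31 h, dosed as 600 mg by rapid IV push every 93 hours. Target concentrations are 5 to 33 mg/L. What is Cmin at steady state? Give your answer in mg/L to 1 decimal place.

The dosing interval is 3 half-lives, so f = 2^(−3) = 0.125.
Accumulation ratio R = 1/(1 − f) = 1/0.875 = 8/7.
Single-dose peak C₀ = D/Vd = 600/25 = 24 mg/L.
Steady-state peak Cmax,ss = C₀·R = 24 × 8/7 ≈ 27.429 mg/L.
Steady-state trough Cmin,ss = Cmax,ss·f ≈ 27.429 × 0.125 ≈ 3.429 mg/L.
Trough 3.4 mg/L vs MEC 5 mg/L: subtherapeutic.

3.4 mg/L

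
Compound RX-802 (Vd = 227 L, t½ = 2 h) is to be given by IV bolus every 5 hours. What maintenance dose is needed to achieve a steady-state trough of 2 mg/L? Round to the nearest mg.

2114 mg

τ/t½ = 5/2 ≈ 2.5, so f = (1/2)^(5/2) ≈ 0.176777.
Cmin,ss = (D/Vd)·f/(1−f), so D = Cmin,ss·Vd·(1−f)/f.
D = 2 × 227 × (1−f)/f ≈ 2 × 227 × 4.65684 ≈ 2114.21 mg.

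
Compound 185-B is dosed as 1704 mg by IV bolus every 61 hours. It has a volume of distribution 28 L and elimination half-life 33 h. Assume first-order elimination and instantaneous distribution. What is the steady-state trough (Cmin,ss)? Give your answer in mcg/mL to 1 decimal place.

k = ln2/t½ = ln2/33 ≈ 0.021004 h⁻¹; fraction remaining f = e^(−kτ) = e^(−0.021004×61) ≈ 0.2777.
Each bolus raises the concentration by D/Vd = 1704/28 ≈ 60.857 mcg/mL.
Steady-state trough Cmin,ss = C₀·f/(1−f) ≈ 60.857 × 0.2777/0.7223 ≈ 23.397 mcg/mL.

23.4 mcg/mL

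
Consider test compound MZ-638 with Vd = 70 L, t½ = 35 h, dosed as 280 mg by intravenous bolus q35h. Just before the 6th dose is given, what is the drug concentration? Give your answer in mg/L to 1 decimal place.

f = (1/2)^(τ/t½) = (1/2)^(35/35) ≈ 0.5000.
C₀ = D/Vd = 280/70 ≈ 4.000 mg/L.
Before the 6th dose, 5 doses have been given. Superposition: Cmin = C₀·(f + f² + … + f^5).
≈ 4.000 × (0.5000 + 0.2500 + 0.1250 + 0.0625 + 0.0313) ≈ 4.000 × 0.9688 ≈ 3.875 mg/L.

3.9 mg/L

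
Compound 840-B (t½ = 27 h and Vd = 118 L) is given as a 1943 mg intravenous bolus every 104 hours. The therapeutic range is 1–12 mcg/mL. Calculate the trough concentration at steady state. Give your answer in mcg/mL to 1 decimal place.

1.2 mcg/mL

k = ln2/t½ = ln2/27 ≈ 0.025672 h⁻¹; fraction remaining f = e^(−kτ) = e^(−0.025672×104) ≈ 0.0693.
Each bolus raises the concentration by D/Vd = 1943/118 ≈ 16.466 mcg/mL.
Steady-state trough Cmin,ss = C₀·f/(1−f) ≈ 16.466 × 0.0693/0.9307 ≈ 1.226 mcg/mL.
Trough 1.2 mcg/mL vs MEC 1 mcg/mL: adequate.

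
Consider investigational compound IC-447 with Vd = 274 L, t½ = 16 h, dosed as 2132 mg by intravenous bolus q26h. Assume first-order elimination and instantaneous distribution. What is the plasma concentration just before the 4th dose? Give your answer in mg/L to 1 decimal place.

3.6 mg/L

f = (1/2)^(τ/t½) = (1/2)^(26/16) ≈ 0.3242.
C₀ = D/Vd = 2132/274 ≈ 7.781 mg/L.
Before the 4th dose, 3 doses have been given. Superposition: Cmin = C₀·(f + f² + … + f^3).
≈ 7.781 × (0.3242 + 0.1051 + 0.0341) ≈ 7.781 × 0.4634 ≈ 3.606 mg/L.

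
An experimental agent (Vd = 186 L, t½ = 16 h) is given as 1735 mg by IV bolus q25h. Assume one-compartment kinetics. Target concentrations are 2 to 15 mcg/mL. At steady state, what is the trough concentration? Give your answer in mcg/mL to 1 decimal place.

k = ln2/t½ = ln2/16 ≈ 0.043322 h⁻¹; fraction remaining f = e^(−kτ) = e^(−0.043322×25) ≈ 0.3386.
At steady state, accumulation factor R = 1/(1 − e^(−kτ)) ≈ 1.5119.
Single-dose peak C₀ = D/Vd = 1735/186 ≈ 9.328 mcg/mL.
Cmax,ss = C₀/(1 − f) ≈ 9.328/0.6614 ≈ 14.103 mcg/mL.
One interval later, Cmin,ss = Cmax,ss·e^(−kτ) ≈ 14.103 × 0.3386 ≈ 4.775 mcg/mL.
Trough 4.8 mcg/mL vs MEC 2 mcg/mL: adequate.

4.8 mcg/mL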